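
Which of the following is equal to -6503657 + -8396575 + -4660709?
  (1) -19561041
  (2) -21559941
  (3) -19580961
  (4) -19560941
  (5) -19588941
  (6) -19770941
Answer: 4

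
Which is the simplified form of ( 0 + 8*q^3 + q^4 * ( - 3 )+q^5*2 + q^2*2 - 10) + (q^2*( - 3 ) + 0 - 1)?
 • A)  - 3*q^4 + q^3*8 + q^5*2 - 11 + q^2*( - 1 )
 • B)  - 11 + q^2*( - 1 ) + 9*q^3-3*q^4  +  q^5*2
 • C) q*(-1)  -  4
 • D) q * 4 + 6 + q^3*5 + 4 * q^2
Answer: A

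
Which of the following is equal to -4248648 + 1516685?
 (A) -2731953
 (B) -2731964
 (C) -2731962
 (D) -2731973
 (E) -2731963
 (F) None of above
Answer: E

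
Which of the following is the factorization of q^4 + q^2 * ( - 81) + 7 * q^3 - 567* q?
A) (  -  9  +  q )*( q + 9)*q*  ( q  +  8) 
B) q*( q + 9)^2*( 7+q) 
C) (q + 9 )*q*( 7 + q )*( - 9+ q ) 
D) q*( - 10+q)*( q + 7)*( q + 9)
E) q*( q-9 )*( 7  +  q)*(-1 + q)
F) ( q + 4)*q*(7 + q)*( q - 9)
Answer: C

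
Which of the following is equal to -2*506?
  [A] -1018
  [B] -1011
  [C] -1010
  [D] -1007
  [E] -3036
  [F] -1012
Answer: F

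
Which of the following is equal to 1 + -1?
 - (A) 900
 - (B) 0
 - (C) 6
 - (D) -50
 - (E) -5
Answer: B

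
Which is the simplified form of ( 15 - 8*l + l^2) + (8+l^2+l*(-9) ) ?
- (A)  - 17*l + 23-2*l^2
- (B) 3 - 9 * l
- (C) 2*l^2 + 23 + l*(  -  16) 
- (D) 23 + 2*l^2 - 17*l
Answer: D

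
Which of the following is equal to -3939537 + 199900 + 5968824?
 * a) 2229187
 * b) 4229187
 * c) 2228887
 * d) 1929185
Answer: a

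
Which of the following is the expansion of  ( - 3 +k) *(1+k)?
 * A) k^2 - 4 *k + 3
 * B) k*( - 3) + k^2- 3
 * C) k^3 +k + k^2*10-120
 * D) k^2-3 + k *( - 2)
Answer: D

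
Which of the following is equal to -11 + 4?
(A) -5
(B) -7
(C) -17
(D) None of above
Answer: B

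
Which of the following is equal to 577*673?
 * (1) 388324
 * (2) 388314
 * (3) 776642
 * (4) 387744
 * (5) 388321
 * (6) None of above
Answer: 5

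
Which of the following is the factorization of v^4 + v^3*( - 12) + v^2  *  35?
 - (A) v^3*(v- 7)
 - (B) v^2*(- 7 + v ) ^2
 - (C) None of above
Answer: C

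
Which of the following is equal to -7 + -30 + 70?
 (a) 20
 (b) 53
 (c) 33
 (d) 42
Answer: c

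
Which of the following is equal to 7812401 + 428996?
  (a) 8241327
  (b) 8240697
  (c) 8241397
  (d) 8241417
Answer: c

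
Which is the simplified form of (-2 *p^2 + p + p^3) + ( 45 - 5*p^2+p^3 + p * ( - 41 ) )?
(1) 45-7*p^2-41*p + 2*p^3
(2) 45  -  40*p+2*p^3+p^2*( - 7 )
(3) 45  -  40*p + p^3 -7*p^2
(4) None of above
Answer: 2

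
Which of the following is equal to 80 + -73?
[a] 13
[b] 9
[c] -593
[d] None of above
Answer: d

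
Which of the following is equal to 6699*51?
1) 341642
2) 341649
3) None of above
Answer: 2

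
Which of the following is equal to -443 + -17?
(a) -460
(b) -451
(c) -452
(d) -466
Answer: a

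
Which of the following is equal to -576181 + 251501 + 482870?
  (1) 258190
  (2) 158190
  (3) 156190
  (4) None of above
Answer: 2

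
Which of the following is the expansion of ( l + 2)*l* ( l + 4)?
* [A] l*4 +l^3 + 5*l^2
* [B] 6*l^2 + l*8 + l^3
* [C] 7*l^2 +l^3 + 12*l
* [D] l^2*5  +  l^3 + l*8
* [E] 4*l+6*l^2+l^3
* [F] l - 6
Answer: B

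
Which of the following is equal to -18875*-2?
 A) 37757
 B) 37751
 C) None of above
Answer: C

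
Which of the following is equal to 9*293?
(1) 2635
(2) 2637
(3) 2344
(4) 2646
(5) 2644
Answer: 2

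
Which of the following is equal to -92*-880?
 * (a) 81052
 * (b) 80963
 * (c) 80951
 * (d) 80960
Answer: d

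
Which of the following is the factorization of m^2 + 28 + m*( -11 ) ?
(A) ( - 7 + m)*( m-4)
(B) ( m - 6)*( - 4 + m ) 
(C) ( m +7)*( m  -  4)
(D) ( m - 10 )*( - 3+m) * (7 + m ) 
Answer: A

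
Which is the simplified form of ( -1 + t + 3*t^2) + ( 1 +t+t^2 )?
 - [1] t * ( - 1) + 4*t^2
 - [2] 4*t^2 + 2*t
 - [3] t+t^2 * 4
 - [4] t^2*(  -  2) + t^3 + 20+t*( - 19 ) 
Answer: 2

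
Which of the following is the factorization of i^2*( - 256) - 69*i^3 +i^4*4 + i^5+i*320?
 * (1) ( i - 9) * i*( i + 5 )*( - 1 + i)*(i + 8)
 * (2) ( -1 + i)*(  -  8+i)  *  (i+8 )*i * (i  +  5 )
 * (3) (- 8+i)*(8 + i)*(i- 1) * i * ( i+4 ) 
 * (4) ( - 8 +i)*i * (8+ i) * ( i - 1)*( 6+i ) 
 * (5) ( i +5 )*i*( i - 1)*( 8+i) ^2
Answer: 2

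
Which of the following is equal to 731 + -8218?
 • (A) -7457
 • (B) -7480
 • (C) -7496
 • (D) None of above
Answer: D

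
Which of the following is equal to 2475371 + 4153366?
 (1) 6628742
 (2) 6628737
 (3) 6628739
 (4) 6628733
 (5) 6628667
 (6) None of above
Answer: 2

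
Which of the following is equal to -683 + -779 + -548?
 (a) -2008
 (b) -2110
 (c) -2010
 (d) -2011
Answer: c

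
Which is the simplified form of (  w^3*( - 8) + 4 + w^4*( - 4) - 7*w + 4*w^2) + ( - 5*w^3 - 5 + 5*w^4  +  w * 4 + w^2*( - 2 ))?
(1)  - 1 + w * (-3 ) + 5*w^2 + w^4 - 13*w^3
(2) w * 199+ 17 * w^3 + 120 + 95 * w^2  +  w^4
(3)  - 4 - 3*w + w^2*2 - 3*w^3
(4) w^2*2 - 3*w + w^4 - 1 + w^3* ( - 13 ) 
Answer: 4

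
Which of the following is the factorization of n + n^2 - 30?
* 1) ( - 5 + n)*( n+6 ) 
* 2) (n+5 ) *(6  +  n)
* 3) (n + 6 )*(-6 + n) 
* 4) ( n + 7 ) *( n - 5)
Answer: 1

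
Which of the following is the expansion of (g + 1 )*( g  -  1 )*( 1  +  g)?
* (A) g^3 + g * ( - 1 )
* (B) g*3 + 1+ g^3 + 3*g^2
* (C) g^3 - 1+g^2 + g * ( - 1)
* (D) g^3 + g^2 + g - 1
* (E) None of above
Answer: C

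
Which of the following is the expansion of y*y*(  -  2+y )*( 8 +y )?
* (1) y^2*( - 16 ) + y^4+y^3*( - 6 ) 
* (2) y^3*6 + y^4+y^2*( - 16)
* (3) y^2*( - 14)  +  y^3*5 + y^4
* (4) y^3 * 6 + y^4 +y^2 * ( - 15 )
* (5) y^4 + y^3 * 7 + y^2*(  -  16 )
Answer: 2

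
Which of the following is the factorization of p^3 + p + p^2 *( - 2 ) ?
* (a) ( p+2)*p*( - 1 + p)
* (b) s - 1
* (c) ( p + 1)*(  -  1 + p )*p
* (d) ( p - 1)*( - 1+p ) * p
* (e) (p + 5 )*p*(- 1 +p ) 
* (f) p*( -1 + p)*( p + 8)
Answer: d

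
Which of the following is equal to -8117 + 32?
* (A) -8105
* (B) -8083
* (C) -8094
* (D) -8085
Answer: D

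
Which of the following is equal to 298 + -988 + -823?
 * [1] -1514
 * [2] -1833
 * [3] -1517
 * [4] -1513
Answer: 4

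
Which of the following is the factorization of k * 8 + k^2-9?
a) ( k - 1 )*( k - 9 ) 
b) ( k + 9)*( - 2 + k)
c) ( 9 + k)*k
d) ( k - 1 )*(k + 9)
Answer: d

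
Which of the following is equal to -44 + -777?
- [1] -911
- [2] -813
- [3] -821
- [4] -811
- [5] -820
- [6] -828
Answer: 3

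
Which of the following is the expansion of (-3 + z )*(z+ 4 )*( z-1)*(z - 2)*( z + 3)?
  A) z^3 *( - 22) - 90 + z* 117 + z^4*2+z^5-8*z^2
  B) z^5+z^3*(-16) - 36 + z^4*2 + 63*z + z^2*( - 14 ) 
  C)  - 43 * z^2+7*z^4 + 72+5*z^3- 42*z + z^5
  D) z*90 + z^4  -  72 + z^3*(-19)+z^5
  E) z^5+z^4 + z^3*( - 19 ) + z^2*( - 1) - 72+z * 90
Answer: E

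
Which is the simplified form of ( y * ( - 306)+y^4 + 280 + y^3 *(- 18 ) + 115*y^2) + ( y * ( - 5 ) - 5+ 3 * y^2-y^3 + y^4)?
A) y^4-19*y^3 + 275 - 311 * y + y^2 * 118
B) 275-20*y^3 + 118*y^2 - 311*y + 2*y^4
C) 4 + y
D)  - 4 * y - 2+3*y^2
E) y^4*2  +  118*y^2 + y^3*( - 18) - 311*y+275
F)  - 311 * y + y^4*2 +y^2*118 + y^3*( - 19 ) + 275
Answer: F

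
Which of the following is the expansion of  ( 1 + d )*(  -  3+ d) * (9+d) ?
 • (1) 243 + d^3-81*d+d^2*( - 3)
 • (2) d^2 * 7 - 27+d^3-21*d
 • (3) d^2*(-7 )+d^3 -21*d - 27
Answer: 2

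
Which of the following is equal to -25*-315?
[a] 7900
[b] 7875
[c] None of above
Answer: b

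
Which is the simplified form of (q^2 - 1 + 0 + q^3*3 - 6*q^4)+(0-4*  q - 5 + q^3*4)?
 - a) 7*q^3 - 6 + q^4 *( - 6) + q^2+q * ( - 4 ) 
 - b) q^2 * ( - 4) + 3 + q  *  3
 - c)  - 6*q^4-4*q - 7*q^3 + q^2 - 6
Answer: a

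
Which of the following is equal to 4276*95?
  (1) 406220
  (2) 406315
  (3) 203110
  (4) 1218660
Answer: 1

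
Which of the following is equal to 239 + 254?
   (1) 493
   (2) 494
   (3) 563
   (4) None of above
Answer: 1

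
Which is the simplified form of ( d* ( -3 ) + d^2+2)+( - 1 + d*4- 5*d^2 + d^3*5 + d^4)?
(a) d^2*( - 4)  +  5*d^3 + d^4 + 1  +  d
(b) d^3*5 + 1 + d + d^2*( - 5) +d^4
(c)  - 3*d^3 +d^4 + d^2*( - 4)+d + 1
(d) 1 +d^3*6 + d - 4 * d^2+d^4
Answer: a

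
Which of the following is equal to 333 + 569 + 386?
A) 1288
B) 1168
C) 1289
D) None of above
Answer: A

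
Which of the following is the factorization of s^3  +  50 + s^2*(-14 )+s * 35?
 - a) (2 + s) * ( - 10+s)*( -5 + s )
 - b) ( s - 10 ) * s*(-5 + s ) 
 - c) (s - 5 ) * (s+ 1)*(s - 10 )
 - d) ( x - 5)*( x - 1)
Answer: c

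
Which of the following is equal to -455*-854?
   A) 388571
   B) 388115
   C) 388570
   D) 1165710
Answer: C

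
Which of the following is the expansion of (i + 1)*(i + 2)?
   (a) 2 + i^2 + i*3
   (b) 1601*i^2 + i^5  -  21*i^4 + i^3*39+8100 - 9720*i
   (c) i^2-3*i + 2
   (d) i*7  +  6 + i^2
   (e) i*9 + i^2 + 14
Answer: a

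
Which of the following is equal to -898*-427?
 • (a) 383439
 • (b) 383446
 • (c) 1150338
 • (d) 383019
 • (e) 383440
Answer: b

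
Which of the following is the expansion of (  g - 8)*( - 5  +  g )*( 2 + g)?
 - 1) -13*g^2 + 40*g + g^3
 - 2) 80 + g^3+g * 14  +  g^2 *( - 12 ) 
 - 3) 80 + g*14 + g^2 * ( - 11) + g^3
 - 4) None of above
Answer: 3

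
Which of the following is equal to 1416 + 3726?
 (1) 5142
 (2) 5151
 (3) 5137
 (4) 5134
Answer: 1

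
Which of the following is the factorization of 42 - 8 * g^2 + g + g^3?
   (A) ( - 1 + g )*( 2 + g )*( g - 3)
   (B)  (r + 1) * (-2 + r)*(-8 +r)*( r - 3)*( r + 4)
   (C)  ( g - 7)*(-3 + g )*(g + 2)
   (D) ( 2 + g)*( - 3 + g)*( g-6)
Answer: C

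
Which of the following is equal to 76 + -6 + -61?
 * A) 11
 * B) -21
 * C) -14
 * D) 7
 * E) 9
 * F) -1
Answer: E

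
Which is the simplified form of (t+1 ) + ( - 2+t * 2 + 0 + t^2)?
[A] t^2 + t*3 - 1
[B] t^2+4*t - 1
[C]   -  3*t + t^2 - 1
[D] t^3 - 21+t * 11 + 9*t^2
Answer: A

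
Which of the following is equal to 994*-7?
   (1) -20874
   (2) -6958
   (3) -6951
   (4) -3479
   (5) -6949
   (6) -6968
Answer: 2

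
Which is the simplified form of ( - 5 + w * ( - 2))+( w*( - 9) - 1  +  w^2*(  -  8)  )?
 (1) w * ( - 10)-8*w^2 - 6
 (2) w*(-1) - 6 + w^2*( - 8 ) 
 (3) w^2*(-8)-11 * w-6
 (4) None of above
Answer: 3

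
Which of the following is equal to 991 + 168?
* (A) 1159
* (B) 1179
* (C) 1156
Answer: A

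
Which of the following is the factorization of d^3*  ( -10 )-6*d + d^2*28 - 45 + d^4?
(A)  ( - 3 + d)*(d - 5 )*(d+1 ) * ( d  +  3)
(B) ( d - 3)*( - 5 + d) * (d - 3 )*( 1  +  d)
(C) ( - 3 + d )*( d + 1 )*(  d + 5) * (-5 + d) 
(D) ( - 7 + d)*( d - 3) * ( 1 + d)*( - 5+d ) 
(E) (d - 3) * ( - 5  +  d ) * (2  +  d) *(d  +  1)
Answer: B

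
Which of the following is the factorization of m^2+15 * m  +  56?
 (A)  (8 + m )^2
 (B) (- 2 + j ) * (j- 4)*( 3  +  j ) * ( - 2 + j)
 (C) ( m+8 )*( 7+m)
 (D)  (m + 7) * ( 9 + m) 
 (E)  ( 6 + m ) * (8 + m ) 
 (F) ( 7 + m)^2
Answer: C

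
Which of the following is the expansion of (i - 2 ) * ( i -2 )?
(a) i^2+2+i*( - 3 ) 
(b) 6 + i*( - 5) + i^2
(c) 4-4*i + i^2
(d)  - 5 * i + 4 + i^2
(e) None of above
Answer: c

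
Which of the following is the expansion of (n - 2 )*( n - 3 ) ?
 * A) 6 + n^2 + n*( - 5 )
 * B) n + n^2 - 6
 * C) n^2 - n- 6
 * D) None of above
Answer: A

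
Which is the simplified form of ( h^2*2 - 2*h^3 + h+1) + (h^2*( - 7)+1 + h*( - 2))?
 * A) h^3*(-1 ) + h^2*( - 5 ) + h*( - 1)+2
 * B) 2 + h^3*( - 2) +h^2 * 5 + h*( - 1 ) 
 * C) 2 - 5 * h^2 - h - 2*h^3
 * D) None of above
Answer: C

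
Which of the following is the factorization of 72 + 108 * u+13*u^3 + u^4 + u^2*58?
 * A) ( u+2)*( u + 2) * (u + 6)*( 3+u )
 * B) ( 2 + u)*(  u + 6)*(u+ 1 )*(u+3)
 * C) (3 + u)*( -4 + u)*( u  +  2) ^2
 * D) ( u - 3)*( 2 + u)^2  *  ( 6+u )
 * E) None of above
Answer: A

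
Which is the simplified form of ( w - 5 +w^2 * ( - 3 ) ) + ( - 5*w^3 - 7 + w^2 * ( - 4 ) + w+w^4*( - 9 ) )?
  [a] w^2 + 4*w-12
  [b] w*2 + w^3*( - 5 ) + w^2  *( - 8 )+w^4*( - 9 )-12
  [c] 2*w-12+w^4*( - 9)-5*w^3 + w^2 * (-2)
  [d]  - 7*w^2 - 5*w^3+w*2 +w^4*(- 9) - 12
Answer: d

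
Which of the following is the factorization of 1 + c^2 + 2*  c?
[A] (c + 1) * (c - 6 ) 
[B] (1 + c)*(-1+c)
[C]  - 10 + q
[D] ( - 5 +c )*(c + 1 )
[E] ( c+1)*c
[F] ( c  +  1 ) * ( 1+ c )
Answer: F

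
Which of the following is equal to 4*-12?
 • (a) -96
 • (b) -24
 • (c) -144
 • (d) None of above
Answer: d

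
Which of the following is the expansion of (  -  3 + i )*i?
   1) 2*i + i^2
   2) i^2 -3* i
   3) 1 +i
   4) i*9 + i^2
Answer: 2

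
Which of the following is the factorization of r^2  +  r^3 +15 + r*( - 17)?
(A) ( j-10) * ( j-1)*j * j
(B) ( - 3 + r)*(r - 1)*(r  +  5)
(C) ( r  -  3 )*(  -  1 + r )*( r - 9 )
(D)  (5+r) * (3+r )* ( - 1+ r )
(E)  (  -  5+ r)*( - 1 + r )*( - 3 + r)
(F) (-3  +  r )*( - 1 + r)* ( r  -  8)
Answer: B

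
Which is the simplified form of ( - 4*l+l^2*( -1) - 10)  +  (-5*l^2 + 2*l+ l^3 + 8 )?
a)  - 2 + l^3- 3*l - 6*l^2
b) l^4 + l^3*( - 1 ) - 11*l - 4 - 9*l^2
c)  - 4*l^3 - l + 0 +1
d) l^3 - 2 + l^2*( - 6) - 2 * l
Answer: d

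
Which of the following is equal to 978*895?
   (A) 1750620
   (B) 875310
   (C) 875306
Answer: B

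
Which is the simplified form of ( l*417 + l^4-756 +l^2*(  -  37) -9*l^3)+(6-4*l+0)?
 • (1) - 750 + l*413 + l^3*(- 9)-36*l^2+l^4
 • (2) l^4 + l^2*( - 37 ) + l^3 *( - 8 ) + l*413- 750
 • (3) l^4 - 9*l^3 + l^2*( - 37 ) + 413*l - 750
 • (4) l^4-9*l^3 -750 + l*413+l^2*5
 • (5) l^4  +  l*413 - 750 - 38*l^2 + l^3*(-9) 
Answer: 3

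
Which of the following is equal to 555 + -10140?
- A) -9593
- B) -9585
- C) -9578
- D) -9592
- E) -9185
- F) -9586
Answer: B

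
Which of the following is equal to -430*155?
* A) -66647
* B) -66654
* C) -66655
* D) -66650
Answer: D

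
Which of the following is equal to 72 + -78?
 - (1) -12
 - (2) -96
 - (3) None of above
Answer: 3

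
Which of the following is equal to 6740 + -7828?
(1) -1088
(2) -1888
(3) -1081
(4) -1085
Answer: 1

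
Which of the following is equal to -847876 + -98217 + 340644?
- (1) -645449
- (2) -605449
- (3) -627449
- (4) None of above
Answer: 2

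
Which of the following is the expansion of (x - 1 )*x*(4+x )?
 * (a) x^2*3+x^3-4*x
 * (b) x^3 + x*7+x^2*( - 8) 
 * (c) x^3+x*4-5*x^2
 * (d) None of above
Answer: a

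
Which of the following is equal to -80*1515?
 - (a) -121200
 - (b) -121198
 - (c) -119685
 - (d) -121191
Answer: a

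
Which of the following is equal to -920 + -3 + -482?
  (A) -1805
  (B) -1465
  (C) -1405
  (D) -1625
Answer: C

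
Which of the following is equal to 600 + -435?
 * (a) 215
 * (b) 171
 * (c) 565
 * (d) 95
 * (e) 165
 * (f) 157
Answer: e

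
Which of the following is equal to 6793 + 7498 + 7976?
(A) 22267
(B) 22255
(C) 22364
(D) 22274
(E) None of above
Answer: A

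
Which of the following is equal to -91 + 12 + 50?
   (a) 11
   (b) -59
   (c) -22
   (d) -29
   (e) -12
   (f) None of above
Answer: d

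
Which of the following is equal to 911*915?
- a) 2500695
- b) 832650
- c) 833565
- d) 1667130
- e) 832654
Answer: c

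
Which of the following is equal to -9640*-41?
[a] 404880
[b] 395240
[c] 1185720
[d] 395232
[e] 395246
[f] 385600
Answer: b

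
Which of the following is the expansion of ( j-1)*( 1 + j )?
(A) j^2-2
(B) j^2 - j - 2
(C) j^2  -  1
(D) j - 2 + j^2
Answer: C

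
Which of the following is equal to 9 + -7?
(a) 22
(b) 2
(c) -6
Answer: b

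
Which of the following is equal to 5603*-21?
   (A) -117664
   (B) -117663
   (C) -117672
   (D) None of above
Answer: B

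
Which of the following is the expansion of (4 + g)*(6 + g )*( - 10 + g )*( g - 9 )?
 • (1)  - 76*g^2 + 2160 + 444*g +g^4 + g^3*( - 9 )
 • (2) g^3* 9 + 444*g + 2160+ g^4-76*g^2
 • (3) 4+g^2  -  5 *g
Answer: 1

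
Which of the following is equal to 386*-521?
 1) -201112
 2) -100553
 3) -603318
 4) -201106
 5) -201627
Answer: 4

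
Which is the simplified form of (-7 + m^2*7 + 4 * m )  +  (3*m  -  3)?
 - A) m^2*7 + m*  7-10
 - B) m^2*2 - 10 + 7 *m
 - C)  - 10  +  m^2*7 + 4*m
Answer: A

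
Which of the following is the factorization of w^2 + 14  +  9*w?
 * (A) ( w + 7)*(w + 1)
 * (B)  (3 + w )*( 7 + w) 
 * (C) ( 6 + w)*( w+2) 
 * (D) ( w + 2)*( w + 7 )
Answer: D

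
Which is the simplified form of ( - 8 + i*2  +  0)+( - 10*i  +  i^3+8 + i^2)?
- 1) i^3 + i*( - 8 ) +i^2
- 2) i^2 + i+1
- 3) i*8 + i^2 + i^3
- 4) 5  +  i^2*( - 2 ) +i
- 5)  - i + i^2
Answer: 1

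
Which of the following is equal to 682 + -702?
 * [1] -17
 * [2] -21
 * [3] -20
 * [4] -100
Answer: 3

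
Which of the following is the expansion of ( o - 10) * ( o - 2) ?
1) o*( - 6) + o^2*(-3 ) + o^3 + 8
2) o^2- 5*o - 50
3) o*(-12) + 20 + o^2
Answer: 3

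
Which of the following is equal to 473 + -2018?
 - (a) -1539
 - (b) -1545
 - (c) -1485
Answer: b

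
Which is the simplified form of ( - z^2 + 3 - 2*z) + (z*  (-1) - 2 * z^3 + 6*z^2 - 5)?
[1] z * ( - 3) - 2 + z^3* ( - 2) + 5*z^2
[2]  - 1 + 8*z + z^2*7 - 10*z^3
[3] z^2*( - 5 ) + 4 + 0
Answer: 1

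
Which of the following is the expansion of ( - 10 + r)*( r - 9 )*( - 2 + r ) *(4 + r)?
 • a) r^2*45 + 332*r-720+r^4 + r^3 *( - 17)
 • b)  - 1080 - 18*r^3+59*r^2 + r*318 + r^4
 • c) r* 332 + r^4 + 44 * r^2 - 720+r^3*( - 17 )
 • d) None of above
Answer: c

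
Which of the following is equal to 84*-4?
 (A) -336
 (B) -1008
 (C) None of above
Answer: A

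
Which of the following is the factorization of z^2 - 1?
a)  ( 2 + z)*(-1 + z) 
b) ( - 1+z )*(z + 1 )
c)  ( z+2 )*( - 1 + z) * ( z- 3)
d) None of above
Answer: b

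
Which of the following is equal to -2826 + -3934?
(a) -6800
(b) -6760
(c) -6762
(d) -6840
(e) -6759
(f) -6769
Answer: b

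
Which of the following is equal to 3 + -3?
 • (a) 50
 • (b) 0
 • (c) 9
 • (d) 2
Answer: b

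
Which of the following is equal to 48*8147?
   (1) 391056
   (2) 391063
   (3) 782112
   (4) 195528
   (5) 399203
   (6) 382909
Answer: 1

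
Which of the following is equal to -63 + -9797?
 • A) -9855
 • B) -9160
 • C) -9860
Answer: C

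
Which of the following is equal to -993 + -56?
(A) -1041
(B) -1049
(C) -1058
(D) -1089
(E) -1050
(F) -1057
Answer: B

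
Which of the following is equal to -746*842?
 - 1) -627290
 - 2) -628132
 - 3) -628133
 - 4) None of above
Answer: 2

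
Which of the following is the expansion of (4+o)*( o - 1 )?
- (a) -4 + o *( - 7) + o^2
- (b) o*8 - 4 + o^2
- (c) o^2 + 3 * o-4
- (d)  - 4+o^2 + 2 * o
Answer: c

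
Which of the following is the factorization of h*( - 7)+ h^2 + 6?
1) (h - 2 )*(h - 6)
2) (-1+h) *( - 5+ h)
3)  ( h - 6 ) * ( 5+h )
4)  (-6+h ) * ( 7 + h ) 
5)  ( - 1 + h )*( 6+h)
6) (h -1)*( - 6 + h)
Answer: 6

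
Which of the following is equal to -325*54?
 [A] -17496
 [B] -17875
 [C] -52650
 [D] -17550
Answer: D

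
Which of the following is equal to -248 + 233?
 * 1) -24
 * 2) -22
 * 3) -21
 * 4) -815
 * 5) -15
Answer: 5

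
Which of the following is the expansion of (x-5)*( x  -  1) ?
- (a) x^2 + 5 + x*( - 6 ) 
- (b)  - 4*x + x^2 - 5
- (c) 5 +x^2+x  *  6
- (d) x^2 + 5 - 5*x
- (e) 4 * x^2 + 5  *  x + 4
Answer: a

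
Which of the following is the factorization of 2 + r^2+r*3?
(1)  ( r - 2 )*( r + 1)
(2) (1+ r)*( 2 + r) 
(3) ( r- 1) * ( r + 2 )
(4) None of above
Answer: 2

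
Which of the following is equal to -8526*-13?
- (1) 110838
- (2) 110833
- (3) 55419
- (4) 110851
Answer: 1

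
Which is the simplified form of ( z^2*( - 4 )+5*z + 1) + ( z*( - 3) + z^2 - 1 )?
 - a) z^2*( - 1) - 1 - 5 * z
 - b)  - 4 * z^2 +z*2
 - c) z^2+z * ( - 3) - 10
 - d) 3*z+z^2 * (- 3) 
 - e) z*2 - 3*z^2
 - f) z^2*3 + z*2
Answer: e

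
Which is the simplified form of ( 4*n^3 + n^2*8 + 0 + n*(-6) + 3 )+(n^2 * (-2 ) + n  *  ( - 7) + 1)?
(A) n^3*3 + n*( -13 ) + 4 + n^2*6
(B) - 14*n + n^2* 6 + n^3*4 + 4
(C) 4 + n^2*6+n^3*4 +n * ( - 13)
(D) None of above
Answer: C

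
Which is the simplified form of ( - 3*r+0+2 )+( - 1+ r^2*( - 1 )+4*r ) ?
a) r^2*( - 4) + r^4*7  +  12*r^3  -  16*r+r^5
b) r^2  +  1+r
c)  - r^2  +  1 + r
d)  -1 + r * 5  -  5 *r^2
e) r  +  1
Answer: c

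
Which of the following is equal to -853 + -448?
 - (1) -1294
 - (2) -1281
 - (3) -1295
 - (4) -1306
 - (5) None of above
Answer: 5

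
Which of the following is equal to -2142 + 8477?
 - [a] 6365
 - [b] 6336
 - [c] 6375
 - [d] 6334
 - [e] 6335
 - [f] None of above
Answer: e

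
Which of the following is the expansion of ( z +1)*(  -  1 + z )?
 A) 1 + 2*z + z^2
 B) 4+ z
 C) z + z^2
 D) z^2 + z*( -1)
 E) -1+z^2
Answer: E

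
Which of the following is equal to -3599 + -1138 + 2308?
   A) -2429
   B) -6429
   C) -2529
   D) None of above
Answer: A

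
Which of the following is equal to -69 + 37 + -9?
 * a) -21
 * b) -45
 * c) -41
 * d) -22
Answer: c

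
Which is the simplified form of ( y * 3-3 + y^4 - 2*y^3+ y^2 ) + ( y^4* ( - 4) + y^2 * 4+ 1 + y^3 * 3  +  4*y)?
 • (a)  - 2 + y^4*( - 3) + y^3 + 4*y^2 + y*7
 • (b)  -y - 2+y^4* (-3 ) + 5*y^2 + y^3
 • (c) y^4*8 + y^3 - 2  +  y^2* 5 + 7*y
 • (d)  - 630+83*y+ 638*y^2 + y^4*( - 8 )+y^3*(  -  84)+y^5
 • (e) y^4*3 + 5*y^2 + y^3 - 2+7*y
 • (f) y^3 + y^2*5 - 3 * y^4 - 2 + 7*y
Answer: f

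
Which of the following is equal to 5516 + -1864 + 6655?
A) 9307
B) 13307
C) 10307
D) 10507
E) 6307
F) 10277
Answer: C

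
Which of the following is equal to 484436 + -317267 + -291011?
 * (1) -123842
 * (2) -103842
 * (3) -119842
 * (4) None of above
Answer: 1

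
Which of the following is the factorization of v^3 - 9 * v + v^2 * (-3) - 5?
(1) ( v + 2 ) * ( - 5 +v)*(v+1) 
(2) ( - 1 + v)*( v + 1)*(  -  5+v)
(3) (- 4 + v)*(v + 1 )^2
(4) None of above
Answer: 4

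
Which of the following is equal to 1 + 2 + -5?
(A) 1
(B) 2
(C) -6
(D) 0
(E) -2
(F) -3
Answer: E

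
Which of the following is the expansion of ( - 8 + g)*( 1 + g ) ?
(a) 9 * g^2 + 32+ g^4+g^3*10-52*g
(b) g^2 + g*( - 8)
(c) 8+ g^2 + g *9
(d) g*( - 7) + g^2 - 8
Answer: d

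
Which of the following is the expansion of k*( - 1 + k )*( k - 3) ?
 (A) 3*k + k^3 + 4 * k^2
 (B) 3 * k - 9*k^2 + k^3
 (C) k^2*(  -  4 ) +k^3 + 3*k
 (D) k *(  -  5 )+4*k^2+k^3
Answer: C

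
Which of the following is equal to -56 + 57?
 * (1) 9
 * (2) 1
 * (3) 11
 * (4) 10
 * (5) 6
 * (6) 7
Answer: 2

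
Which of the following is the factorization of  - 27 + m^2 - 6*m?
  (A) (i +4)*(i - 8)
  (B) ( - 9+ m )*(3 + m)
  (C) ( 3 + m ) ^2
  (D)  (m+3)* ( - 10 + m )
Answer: B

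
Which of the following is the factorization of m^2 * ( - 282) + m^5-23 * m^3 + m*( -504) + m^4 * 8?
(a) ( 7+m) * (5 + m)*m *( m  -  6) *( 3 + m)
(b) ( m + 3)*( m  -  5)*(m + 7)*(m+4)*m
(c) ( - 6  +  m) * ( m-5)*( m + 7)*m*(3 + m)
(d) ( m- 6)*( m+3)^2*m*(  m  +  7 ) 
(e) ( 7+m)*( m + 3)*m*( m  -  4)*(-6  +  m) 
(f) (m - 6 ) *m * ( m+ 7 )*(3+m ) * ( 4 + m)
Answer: f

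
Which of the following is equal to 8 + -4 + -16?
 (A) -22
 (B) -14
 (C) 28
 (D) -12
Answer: D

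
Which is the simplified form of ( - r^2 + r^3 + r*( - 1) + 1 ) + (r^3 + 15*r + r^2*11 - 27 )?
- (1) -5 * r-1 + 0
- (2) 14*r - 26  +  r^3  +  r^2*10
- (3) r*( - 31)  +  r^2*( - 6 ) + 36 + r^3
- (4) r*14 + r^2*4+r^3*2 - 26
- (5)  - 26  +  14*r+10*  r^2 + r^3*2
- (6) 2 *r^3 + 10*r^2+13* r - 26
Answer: 5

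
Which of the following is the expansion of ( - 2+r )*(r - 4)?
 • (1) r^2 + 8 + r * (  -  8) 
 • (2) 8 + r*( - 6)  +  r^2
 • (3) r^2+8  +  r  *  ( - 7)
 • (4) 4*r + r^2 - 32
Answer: 2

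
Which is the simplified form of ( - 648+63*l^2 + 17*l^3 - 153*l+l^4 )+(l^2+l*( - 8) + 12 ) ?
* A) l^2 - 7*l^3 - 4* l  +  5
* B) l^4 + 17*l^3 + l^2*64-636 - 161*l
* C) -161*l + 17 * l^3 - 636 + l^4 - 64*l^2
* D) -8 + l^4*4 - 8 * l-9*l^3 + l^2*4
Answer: B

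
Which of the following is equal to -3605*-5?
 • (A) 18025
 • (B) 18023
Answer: A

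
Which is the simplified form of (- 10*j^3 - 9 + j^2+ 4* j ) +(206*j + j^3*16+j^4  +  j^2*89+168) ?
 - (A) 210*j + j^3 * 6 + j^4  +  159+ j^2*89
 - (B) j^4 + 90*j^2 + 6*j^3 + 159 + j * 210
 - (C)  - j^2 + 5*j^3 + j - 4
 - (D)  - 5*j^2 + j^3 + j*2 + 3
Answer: B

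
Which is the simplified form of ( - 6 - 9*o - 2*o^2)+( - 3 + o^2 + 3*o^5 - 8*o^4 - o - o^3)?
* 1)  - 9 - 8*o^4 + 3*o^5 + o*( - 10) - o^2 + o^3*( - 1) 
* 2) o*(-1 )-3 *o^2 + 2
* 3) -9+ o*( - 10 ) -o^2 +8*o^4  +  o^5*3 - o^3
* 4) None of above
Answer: 1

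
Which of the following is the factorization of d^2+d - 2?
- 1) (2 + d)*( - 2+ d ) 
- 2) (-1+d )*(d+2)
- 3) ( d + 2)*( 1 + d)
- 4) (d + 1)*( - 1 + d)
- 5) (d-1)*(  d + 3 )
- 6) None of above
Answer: 2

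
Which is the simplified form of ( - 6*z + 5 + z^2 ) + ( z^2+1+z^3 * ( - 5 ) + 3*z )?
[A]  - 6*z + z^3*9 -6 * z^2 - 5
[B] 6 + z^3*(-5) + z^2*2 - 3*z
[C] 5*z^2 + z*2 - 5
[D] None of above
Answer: B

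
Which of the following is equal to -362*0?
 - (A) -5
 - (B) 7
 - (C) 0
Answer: C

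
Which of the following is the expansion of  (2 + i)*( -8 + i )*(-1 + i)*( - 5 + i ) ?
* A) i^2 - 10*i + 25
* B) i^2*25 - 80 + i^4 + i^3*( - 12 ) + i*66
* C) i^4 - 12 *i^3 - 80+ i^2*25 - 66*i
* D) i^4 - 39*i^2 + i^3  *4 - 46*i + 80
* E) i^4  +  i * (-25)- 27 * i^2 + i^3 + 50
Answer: B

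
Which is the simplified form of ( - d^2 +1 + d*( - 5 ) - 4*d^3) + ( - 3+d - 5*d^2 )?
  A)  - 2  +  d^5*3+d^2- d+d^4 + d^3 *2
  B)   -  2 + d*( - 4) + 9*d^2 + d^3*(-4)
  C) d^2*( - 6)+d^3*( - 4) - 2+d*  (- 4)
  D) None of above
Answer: C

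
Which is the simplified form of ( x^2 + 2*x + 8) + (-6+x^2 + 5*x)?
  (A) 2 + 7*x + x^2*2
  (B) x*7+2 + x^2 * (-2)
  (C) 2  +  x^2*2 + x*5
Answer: A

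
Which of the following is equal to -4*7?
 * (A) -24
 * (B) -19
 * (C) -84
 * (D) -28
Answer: D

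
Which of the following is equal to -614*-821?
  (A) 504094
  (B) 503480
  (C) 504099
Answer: A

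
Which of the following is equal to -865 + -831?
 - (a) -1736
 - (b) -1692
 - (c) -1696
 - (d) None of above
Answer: c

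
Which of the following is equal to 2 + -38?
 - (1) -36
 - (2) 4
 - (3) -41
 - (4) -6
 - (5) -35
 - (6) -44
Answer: 1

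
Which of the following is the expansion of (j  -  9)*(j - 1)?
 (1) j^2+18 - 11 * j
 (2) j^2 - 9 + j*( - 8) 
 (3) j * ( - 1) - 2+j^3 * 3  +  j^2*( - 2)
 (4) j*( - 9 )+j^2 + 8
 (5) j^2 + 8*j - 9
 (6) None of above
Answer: 6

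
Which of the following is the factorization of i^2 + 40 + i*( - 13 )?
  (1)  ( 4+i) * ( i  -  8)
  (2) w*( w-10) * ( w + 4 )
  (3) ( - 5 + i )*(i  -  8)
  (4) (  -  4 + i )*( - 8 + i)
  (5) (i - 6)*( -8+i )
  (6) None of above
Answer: 3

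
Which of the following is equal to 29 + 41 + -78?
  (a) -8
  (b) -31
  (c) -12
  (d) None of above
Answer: a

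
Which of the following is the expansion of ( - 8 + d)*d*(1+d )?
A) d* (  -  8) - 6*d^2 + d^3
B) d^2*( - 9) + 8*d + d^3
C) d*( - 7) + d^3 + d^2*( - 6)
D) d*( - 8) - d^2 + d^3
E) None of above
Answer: E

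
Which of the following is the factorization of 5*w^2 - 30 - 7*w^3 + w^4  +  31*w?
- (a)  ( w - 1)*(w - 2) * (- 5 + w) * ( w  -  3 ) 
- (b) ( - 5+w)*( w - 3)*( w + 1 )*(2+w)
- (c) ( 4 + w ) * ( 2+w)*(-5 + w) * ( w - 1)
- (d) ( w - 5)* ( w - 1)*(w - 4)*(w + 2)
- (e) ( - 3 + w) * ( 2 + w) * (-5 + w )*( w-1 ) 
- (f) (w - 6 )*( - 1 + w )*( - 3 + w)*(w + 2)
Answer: e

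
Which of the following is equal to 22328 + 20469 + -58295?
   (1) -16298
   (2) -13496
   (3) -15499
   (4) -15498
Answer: 4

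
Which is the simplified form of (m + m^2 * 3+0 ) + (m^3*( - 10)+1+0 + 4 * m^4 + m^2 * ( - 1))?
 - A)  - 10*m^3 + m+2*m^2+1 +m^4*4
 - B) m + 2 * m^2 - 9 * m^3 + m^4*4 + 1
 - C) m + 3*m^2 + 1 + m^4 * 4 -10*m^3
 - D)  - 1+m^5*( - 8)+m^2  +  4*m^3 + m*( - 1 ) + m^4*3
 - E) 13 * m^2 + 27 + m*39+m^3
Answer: A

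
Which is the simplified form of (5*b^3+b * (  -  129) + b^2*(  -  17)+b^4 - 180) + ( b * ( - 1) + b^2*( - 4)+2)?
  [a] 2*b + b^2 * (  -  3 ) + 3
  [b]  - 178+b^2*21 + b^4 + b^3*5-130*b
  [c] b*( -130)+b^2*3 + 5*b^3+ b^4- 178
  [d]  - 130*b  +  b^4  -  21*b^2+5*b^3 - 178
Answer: d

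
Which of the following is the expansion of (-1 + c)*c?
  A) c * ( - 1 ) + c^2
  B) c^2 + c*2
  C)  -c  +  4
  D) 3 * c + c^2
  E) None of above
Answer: A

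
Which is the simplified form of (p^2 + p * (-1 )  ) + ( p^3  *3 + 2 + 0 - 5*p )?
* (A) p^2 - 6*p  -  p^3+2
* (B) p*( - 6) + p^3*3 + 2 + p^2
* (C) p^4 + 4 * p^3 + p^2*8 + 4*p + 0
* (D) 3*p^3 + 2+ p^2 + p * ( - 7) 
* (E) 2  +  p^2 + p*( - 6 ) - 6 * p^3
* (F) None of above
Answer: B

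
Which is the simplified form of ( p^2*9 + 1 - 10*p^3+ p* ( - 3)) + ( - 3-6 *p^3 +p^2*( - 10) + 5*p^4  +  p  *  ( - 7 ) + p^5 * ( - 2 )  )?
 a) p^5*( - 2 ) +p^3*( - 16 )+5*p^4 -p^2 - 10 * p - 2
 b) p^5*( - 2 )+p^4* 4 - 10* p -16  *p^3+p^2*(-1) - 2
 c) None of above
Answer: a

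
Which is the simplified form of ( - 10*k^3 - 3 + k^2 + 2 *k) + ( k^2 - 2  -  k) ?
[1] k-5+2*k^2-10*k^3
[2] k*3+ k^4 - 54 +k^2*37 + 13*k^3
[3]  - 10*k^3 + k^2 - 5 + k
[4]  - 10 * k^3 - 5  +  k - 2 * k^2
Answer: 1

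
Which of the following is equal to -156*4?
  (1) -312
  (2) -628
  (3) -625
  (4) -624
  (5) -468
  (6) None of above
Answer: 4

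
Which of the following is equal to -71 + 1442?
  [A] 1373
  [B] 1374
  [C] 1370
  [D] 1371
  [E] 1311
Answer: D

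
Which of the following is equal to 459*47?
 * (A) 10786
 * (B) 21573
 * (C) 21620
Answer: B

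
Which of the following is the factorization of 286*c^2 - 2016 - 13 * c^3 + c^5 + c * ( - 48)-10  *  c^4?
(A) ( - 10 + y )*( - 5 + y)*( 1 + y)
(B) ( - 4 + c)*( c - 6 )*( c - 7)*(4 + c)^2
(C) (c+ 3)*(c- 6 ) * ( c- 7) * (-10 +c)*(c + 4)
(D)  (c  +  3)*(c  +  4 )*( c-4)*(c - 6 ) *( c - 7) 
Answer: D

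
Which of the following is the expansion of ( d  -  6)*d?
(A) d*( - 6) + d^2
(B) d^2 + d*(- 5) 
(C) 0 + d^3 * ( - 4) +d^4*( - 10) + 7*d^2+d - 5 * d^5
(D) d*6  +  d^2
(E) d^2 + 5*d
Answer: A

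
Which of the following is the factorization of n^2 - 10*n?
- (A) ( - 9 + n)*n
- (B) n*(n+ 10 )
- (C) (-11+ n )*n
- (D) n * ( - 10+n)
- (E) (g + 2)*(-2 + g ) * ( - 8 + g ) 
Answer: D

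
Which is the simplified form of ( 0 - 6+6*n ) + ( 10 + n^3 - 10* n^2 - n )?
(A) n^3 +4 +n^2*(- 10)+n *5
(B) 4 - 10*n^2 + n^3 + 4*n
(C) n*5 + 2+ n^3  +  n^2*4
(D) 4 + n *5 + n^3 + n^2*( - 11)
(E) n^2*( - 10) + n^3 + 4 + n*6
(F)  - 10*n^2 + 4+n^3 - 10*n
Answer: A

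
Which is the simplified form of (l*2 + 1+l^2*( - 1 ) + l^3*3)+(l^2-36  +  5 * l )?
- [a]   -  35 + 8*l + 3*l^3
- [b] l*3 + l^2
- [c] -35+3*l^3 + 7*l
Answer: c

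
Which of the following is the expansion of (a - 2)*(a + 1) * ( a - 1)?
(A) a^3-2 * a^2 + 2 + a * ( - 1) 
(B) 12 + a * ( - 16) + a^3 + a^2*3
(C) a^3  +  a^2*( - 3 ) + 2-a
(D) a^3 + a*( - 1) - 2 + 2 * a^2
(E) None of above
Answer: A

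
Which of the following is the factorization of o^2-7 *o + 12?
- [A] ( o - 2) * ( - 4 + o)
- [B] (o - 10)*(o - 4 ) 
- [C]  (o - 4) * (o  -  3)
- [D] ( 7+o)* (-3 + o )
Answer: C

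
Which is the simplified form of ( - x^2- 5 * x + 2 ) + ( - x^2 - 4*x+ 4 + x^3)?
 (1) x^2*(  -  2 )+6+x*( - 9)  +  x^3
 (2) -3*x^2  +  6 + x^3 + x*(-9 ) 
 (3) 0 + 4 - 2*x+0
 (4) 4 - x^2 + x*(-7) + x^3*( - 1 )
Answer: 1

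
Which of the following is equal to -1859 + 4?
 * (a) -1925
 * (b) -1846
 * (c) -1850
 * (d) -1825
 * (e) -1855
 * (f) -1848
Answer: e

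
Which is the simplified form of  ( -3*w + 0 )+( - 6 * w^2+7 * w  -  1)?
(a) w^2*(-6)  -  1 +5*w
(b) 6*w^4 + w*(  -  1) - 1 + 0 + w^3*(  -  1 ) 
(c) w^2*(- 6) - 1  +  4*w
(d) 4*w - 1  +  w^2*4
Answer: c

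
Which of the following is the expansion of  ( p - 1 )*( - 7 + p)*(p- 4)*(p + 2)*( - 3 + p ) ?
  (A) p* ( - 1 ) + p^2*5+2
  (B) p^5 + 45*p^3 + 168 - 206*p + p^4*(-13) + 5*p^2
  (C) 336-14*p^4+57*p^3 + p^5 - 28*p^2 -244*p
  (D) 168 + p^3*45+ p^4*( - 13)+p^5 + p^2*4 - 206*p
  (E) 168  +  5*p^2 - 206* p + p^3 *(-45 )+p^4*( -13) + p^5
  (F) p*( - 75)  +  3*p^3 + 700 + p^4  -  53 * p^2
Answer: B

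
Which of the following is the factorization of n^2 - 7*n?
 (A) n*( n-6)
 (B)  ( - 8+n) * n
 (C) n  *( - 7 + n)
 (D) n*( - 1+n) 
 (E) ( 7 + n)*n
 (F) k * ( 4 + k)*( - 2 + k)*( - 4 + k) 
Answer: C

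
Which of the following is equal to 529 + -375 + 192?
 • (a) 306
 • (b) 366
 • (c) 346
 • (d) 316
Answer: c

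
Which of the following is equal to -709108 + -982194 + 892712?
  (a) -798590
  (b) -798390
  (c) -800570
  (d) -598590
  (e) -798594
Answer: a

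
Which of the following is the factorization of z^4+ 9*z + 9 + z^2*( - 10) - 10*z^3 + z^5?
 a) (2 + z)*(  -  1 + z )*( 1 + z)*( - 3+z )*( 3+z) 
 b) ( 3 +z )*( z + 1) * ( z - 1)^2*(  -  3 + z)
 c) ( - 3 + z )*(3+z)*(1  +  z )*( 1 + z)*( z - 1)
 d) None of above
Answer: c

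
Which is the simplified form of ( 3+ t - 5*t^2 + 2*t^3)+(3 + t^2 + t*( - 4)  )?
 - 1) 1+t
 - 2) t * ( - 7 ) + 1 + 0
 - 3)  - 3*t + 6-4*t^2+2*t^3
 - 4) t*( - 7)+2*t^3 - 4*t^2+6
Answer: 3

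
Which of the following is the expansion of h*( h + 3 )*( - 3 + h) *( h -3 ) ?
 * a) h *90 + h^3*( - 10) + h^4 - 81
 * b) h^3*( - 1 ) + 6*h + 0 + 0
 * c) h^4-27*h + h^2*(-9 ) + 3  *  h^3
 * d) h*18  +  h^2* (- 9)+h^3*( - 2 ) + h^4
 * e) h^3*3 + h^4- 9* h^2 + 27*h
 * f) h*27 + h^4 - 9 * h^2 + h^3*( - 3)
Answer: f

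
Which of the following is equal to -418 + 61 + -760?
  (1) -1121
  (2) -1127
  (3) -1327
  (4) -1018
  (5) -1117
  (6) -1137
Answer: 5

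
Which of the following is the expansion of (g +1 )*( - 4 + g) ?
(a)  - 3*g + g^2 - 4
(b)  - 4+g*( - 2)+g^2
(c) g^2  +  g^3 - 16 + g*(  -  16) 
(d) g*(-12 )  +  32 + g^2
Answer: a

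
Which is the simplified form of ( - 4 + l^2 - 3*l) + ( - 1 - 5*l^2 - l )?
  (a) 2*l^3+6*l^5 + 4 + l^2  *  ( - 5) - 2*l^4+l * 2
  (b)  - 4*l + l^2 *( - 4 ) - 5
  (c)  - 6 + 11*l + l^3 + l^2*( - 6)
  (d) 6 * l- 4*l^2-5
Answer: b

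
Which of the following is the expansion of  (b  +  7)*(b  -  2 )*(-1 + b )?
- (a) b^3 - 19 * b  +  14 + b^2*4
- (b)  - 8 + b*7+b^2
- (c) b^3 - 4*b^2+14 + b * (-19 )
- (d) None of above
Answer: a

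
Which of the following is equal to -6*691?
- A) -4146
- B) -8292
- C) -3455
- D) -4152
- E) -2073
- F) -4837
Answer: A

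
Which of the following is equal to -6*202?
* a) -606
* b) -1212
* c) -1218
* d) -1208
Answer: b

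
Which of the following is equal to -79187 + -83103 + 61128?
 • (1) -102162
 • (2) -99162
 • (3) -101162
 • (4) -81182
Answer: 3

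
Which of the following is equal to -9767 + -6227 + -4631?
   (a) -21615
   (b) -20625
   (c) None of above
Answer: b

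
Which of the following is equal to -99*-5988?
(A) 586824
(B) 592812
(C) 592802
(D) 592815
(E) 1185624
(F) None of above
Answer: B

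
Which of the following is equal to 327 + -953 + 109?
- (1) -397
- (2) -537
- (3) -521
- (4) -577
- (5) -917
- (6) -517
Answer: 6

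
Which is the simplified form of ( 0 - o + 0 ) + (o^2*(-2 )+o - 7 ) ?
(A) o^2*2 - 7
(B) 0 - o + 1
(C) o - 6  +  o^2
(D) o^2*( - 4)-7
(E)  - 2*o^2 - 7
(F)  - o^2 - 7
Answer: E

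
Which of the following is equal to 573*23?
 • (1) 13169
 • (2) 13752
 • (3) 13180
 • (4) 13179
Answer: 4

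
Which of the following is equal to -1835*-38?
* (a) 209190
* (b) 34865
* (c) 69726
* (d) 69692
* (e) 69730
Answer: e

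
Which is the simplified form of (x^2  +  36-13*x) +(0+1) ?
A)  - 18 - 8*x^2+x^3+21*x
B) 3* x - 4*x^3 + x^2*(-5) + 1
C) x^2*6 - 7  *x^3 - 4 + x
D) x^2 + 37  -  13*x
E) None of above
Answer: D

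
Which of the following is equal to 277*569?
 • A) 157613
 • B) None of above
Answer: A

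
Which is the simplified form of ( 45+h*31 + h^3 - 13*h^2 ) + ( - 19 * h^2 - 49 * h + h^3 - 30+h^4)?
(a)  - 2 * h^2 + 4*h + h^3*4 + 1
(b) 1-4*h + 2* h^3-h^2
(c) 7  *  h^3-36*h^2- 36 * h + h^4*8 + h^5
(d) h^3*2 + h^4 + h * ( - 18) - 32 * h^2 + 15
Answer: d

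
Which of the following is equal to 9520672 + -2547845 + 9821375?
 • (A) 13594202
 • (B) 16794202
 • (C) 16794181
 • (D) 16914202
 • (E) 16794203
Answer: B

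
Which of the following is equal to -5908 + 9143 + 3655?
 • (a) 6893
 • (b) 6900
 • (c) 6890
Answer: c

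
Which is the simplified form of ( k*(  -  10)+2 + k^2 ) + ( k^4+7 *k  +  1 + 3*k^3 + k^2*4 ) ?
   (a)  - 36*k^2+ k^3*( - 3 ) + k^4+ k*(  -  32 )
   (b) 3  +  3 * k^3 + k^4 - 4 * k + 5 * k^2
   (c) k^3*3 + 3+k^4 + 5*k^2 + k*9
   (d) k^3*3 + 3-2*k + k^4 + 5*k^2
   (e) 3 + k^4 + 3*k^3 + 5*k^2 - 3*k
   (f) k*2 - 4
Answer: e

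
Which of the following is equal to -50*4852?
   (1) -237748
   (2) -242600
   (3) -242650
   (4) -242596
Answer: 2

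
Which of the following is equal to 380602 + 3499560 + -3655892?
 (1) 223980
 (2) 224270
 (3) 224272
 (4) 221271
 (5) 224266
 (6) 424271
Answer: 2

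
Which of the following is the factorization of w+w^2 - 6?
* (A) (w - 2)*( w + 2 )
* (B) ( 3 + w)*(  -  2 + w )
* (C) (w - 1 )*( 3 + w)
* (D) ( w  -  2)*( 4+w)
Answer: B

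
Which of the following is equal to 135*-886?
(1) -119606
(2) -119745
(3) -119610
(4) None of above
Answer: 3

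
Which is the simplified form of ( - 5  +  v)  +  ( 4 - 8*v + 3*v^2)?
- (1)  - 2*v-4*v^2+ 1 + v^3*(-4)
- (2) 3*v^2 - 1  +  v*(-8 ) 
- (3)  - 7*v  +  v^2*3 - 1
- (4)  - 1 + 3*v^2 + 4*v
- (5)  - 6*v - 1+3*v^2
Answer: 3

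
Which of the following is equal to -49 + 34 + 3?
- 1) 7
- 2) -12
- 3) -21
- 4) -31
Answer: 2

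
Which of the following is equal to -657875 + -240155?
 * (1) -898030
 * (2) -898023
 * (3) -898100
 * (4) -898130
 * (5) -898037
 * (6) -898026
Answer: 1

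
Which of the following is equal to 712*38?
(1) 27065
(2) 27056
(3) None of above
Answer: 2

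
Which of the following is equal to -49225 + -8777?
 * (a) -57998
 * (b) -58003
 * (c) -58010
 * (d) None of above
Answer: d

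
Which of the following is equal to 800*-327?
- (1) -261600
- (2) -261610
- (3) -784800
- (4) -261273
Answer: 1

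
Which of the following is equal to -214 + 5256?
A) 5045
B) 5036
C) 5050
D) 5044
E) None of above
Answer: E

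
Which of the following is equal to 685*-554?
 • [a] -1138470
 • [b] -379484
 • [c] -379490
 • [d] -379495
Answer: c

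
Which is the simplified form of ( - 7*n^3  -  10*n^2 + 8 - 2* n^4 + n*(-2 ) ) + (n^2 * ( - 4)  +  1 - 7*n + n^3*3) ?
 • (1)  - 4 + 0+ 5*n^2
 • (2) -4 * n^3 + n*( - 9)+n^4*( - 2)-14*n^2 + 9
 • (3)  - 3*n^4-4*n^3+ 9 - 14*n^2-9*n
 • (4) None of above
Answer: 2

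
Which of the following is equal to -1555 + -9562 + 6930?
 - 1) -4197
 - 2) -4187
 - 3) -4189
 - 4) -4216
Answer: 2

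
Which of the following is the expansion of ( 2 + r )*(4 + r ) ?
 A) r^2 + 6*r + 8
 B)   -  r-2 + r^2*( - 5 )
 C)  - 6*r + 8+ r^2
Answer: A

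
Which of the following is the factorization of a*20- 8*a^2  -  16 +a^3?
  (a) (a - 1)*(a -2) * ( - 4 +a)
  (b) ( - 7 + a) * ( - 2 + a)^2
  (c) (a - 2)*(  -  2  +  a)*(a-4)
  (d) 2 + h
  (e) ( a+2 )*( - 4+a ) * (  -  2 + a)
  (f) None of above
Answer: c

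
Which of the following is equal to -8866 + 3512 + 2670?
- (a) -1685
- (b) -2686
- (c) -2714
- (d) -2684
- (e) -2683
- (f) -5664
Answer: d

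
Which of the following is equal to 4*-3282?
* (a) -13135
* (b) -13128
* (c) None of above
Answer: b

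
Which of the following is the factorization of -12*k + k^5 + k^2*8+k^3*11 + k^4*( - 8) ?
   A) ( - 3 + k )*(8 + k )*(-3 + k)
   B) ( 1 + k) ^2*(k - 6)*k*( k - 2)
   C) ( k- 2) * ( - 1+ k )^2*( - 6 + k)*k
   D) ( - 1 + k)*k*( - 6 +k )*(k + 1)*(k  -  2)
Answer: D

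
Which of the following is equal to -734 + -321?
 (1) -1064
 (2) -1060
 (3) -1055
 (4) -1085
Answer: 3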